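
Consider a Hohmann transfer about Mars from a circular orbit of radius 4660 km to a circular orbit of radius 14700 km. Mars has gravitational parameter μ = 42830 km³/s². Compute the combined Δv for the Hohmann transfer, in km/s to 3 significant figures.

Δv = 1.23 km/s

The Hohmann ellipse has a_t = (r₁ + r₂)/2 = 9680 km.
Circular speed at r₁: v₁ = √(μ/r₁) = √(42830/4660) = 3.0317 km/s.
Transfer-orbit speed at r₁ (v² = μ(2/r − 1/a)): v_p = √[μ(2/r₁ − 1/a_t)] = 3.7360 km/s.
First burn Δv₁ = |v_p − v₁| = 0.7043 km/s.
Circular speed at r₂: v₂ = √(μ/r₂) = 1.7069 km/s.
Transfer-orbit speed at r₂: v_a = √[μ(2/r₂ − 1/a_t)] = 1.1843 km/s.
Second burn Δv₂ = |v₂ − v_a| = 0.5226 km/s.
Total Δv = Δv₁ + Δv₂ = 1.227 km/s.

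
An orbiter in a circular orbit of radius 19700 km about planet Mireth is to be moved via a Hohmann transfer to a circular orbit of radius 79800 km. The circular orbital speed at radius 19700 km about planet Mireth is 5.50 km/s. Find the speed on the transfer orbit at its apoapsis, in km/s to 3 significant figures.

v = 1.72 km/s

From the circular-orbit relation v² = μ/r at r = 19700 km: μ = v²r = (5.50)² × 19700 = 5.95925×10^5 km³/s².
Transfer-ellipse semi-major axis a_t = (r₁ + r₂)/2 = (19700 + 79800)/2 = 49750 km.
At apoapsis, r = 79800 km.
Applying v² = μ(2/r − 1/a_t): v = 1.720 km/s.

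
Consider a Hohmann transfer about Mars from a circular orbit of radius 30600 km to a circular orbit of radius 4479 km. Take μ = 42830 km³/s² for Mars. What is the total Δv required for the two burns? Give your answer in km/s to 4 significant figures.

The Hohmann ellipse has a_t = (r₁ + r₂)/2 = 17539.5 km.
At r₁ the circular-orbit speed is v₁ = √(μ/r₁) = 1.18308 km/s.
Transfer-orbit speed at r₁ (v² = μ(2/r − 1/a)): v_a = √[μ(2/r₁ − 1/a_t)] = 0.597854 km/s.
First burn Δv₁ = |v_a − v₁| = 0.5852 km/s.
At r₂, v₂ = √(μ/r₂) = 3.0923 km/s.
Transfer-orbit speed at r₂: v_p = √[μ(2/r₂ − 1/a_t)] = 4.0845 km/s.
Second burn Δv₂ = |v₂ − v_p| = 0.9922 km/s.
Δv = Δv₁ + Δv₂ = 0.5852 + 0.9922 = 1.577 km/s.

Δv = 1.577 km/s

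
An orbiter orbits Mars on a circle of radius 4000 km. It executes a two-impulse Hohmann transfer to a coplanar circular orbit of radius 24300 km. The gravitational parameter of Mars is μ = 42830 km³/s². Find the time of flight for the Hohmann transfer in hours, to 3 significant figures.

t = 7.10 hours

Semi-major axis of the transfer orbit: a_t = (4000 + 24300)/2 = 14150 km.
Transfer time t = π√(a_t³/μ) = π√((14150)³ / 42830) = 25550 s.
Converting: 25550 s ÷ 3600 s/hour = 7.10 hours.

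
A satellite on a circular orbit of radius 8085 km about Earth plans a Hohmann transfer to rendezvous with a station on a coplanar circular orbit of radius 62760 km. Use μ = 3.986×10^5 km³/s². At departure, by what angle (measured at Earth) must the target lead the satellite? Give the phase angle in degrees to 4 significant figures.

Semi-major axis of the transfer orbit: a_t = (8085 + 62760)/2 = 35422.5 km.
Transfer time t = π√(a_t³/μ) = 33174.2 s.
Target angular speed ω₂ = √(μ/r₂³) = 4.01554×10^-5 rad/s.
Angle swept by the target during transfer: ω₂·t = 1.332123 rad = 76.33°.
Arrival is 180° from departure on the ellipse, so φ = 180° − 76.33° = 103.7°.

φ = 103.7°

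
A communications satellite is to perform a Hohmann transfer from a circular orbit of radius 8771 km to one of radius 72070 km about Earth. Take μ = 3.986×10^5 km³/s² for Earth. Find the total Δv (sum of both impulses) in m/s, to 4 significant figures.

Δv = 3517 m/s

Semi-major axis of the transfer orbit: a_t = (8771 + 72070)/2 = 40420.5 km.
Circular speed at r₁: v₁ = √(μ/r₁) = √(3.986×10^5/8771) = 6.74131 km/s.
On the transfer ellipse at r₁, vis-viva equation gives v_p = √[μ(2/r₁ − 1/a_t)] = 9.00162 km/s.
First burn Δv₁ = |v_p − v₁| = 2.26031 km/s.
Circular speed at r₂: v₂ = √(μ/r₂) = 2.35175 km/s.
Transfer-orbit speed at r₂: v_a = √[μ(2/r₂ − 1/a_t)] = 1.09551 km/s.
Second burn Δv₂ = |v₂ − v_a| = 1.25624 km/s.
Total Δv = Δv₁ + Δv₂ = 3.517 km/s.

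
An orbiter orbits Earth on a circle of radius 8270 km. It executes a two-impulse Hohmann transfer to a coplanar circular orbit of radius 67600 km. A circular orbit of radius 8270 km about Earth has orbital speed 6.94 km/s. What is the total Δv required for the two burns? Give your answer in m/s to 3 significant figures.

Δv = 3620 m/s

From the circular-orbit relation v² = μ/r at r = 8270 km: μ = v²r = (6.94)² × 8270 = 3.98313×10^5 km³/s².
Semi-major axis of the transfer orbit: a_t = (8270 + 67600)/2 = 37935 km.
Circular speed at r₁: v₁ = √(μ/r₁) = √(3.98313×10^5/8270) = 6.940 km/s.
On the transfer ellipse at r₁, v² = μ(2/r − 1/a) gives v_p = √[μ(2/r₁ − 1/a_t)] = 9.264 km/s.
First burn Δv₁ = |v_p − v₁| = 2.324 km/s.
At r₂, v₂ = √(μ/r₂) = 2.427 km/s.
Transfer-orbit speed at r₂: v_a = √[μ(2/r₂ − 1/a_t)] = 1.133 km/s.
Second burn Δv₂ = |v₂ − v_a| = 1.294 km/s.
Δv = Δv₁ + Δv₂ = 2.324 + 1.294 = 3.618 km/s.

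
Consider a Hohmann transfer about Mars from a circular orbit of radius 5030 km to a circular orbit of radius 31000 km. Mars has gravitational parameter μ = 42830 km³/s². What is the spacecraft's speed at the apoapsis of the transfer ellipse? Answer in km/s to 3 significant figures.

v = 0.621 km/s

Semi-major axis of the transfer orbit: a_t = (5030 + 31000)/2 = 18015 km.
The apoapsis of the transfer ellipse is at r = 31000 km.
Vis-viva: v = √[μ(2/r − 1/a_t)] = √[42830 × (2/31000 − 1/18015)] = 0.6211 km/s.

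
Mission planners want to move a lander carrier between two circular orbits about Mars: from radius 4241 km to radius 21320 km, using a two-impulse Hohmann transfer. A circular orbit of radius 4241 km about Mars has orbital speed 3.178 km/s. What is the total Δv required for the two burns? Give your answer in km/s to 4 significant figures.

Δv = 1.528 km/s

From the circular-orbit relation v² = μ/r at r = 4241 km: μ = v²r = (3.178)² × 4241 = 42832.8 km³/s².
Transfer-ellipse semi-major axis a_t = (r₁ + r₂)/2 = (4241 + 21320)/2 = 12780.5 km.
Circular speed at r₁: v₁ = √(μ/r₁) = √(42832.8/4241) = 3.17800 km/s.
On the transfer ellipse at r₁, vis-viva gives v_p = √[μ(2/r₁ − 1/a_t)] = 4.10463 km/s.
First burn Δv₁ = |v_p − v₁| = 0.92663 km/s.
At r₂, v₂ = √(μ/r₂) = 1.41741 km/s.
Transfer-orbit speed at r₂: v_a = √[μ(2/r₂ − 1/a_t)] = 0.816497 km/s.
Second burn Δv₂ = |v₂ − v_a| = 0.60091 km/s.
Δv = Δv₁ + Δv₂ = 0.92663 + 0.60091 = 1.528 km/s.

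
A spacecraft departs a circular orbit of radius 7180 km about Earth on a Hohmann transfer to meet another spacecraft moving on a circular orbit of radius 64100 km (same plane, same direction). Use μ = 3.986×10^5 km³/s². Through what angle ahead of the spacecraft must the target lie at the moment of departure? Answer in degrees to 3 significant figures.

The Hohmann ellipse has a_t = (r₁ + r₂)/2 = 35640 km.
The half-period of the transfer ellipse is t = π√(a_t³/μ) = 33480 s.
Target angular speed ω₂ = √(μ/r₂³) = 3.8903×10^-5 rad/s.
Angle swept by the target during transfer: ω₂·t = 1.3025 rad = 74.63°.
The spacecraft traverses 180° on the transfer ellipse, so the target must lead by 180° − 74.63° = 105°.

φ = 105°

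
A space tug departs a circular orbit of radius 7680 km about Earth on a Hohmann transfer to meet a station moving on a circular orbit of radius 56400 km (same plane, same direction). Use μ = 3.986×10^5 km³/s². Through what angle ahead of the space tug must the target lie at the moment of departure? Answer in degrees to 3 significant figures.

φ = 103°

Semi-major axis of the transfer orbit: a_t = (7680 + 56400)/2 = 32040 km.
Transfer time t = π√(a_t³/μ) = 28537.8 s.
Target angular speed ω₂ = √(μ/r₂³) = 4.71357×10^-5 rad/s.
Angle swept by the target during transfer: ω₂·t = 1.3451 rad = 77.07°.
Arrival is 180° from departure on the ellipse, so φ = 180° − 77.07° = 103°.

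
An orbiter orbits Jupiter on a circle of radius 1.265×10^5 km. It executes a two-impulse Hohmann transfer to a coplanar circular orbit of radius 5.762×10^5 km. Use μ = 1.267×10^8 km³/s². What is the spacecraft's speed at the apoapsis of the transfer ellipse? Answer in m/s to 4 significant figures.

Transfer-ellipse semi-major axis a_t = (r₁ + r₂)/2 = (1.265×10^5 + 5.762×10^5)/2 = 3.5135×10^5 km.
The apoapsis of the transfer ellipse is at r = 5.762×10^5 km.
Vis-viva: v = √[μ(2/r − 1/a_t)] = √[1.267×10^8 × (2/5.762×10^5 − 1/3.5135×10^5)] = 8.898 km/s.

v = 8898 m/s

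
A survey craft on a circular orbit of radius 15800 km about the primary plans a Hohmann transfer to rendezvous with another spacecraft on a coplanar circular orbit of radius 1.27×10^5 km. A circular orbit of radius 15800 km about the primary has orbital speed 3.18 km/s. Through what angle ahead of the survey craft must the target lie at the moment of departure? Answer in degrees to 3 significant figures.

From the circular-orbit relation v² = μ/r at r = 15800 km: μ = v²r = (3.18)² × 15800 = 1.59776×10^5 km³/s².
Semi-major axis of the transfer orbit: a_t = (15800 + 1.270×10^5)/2 = 71400 km.
The half-period of the transfer ellipse is t = π√(a_t³/μ) = 1.4995×10^5 s.
Target angular speed ω₂ = √(μ/r₂³) = 8.8318×10^-6 rad/s.
Angle swept by the target during transfer: ω₂·t = 1.3243 rad = 75.88°.
Arrival is 180° from departure on the ellipse, so φ = 180° − 75.88° = 104°.

φ = 104°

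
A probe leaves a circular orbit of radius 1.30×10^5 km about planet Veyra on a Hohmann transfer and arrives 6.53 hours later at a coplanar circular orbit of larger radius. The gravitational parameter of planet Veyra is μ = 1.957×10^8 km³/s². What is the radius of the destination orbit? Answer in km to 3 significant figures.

Transfer time t = 6.53 hours = 23508 s, and t = π√(a_t³/μ).
So a_t = (μ t²/π²)^(1/3) = (1.957×10^8 × (23508)² / π²)^(1/3) = 2.2211×10^5 km.
Since a_t = (r₁ + r₂)/2, r₂ = 2a_t − r₁ = 2×2.2211×10^5 − 1.300×10^5 = 3.1422×10^5 km.

r₂ = 3.14×10^5 km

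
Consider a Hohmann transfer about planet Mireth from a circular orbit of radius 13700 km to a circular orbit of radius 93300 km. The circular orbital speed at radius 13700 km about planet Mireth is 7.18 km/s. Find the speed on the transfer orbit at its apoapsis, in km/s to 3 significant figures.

v = 1.39 km/s

From the circular-orbit relation v² = μ/r at r = 13700 km: μ = v²r = (7.18)² × 13700 = 7.06268×10^5 km³/s².
Transfer-ellipse semi-major axis a_t = (r₁ + r₂)/2 = (13700 + 93300)/2 = 53500 km.
The apoapsis of the transfer ellipse is at r = 93300 km.
From the vis-viva equation, v = √[μ(2/r − 1/a_t)] = 1.392 km/s.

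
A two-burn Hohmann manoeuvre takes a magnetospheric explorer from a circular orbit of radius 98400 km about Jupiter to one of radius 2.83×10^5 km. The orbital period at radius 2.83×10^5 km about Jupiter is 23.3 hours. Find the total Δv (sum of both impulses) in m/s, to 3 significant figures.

From Kepler's third law T² = 4π²r³/μ at r = 2.83×10^5 km, T = 23.3 hours = 23.3 × 3600 s = 83880 s: μ = 4π²r³/T² = 1.27175×10^8 km³/s².
Semi-major axis of the transfer orbit: a_t = (98400 + 2.830×10^5)/2 = 1.907×10^5 km.
At r₁ the circular-orbit speed is v₁ = √(μ/r₁) = 35.9504 km/s.
On the transfer ellipse at r₁, v² = μ(2/r − 1/a) gives v_p = √[μ(2/r₁ − 1/a_t)] = 43.7947 km/s.
First burn Δv₁ = |v_p − v₁| = 7.8443 km/s.
Circular speed at r₂: v₂ = √(μ/r₂) = 21.19863 km/s.
Transfer-orbit speed at r₂: v_a = √[μ(2/r₂ − 1/a_t)] = 15.22755 km/s.
Second burn Δv₂ = |v₂ − v_a| = 5.9711 km/s.
Δv = Δv₁ + Δv₂ = 7.8443 + 5.9711 = 13.82 km/s.

Δv = 13800 m/s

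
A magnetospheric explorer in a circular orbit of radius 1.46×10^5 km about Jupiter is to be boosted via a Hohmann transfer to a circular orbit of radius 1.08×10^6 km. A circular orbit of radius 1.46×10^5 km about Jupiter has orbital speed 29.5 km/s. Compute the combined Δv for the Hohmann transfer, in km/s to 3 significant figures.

From the circular-orbit relation v² = μ/r at r = 1.46×10^5 km: μ = v²r = (29.5)² × 1.46×10^5 = 1.27056×10^8 km³/s².
The Hohmann ellipse has a_t = (r₁ + r₂)/2 = 6.130×10^5 km.
Circular speed at r₁: v₁ = √(μ/r₁) = √(1.27056×10^8/1.460×10^5) = 29.500 km/s.
On the transfer ellipse at r₁, v² = μ(2/r − 1/a) gives v_p = √[μ(2/r₁ − 1/a_t)] = 39.156 km/s.
First burn Δv₁ = |v_p − v₁| = 9.656 km/s.
At r₂, v₂ = √(μ/r₂) = 10.846 km/s.
Transfer-orbit speed at r₂: v_a = √[μ(2/r₂ − 1/a_t)] = 5.2934 km/s.
Second burn Δv₂ = |v₂ − v_a| = 5.553 km/s.
Δv = Δv₁ + Δv₂ = 9.656 + 5.553 = 15.21 km/s.

Δv = 15.2 km/s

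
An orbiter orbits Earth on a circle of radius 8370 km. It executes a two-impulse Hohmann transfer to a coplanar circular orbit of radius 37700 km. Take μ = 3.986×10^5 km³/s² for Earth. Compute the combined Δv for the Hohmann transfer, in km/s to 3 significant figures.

Δv = 3.22 km/s

Transfer-ellipse semi-major axis a_t = (r₁ + r₂)/2 = (8370 + 37700)/2 = 23035 km.
At r₁ the circular-orbit speed is v₁ = √(μ/r₁) = 6.9009 km/s.
Transfer-orbit speed at r₁ (v² = μ(2/r − 1/a)): v_p = √[μ(2/r₁ − 1/a_t)] = 8.8284 km/s.
First burn Δv₁ = |v_p − v₁| = 1.9275 km/s.
At r₂, v₂ = √(μ/r₂) = 3.2516 km/s.
Transfer-orbit speed at r₂: v_a = √[μ(2/r₂ − 1/a_t)] = 1.9600 km/s.
Second burn Δv₂ = |v₂ − v_a| = 1.2916 km/s.
Δv = Δv₁ + Δv₂ = 1.9275 + 1.2916 = 3.219 km/s.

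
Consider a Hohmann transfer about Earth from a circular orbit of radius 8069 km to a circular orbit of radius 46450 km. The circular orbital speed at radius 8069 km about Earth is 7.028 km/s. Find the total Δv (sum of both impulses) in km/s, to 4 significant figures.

Δv = 3.482 km/s

From the circular-orbit relation v² = μ/r at r = 8069 km: μ = v²r = (7.028)² × 8069 = 3.98550×10^5 km³/s².
The Hohmann ellipse has a_t = (r₁ + r₂)/2 = 27259.5 km.
Circular speed at r₁: v₁ = √(μ/r₁) = √(3.98550×10^5/8069) = 7.028 km/s.
On the transfer ellipse at r₁, vis-viva gives v_p = √[μ(2/r₁ − 1/a_t)] = 9.174 km/s.
First burn Δv₁ = |v_p − v₁| = 2.146 km/s.
Circular speed at r₂: v₂ = √(μ/r₂) = 2.92920 km/s.
Transfer-orbit speed at r₂: v_a = √[μ(2/r₂ − 1/a_t)] = 1.59367 km/s.
Second burn Δv₂ = |v₂ − v_a| = 1.336 km/s.
Δv = Δv₁ + Δv₂ = 2.146 + 1.336 = 3.482 km/s.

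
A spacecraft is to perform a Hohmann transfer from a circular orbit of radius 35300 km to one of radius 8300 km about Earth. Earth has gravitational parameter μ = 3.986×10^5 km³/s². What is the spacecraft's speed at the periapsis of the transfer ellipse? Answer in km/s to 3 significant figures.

v = 8.82 km/s

Semi-major axis of the transfer orbit: a_t = (35300 + 8300)/2 = 21800 km.
The periapsis of the transfer ellipse is at r = 8300 km.
Applying v² = μ(2/r − 1/a_t): v = 8.818 km/s.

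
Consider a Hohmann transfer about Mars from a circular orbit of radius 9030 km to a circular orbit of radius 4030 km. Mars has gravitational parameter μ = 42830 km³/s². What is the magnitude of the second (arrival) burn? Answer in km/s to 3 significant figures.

Δv₂ = 0.574 km/s

Transfer-ellipse semi-major axis a_t = (r₁ + r₂)/2 = (9030 + 4030)/2 = 6530 km.
Circular speed at r = 4030 km: v_c = √(μ/r) = 3.2600 km/s.
Transfer-orbit speed at the same r (vis-viva, a = a_t): v_t = √[μ(2/r − 1/a_t)] = 3.8336 km/s.
Δv₂ = |v_t − v_c| = |3.8336 − 3.2600| = 0.5736 km/s.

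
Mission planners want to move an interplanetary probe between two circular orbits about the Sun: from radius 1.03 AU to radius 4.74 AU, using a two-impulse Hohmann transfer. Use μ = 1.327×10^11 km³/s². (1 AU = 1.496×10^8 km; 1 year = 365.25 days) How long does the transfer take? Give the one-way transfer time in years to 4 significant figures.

t = 2.450 years

In km: r₁ = 1.03 × 1.496×10^8 = 1.54088×10^8 km; r₂ = 4.74 × 1.496×10^8 = 7.09104×10^8 km.
Semi-major axis of the transfer orbit: a_t = (1.54088×10^8 + 7.09104×10^8)/2 = 4.31596×10^8 km.
Transfer time t = π√(a_t³/μ) = π√((4.31596×10^8)³ / 1.327×10^11) = 7.733×10^7 s.
Converting: 7.733×10^7 s ÷ 3.15576×10^7 s/year (365.25 × 86400) = 2.450 years.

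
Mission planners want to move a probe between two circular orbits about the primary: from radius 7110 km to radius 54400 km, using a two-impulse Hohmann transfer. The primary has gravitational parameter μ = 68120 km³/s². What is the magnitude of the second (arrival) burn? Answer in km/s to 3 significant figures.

Δv₂ = 0.581 km/s

Semi-major axis of the transfer orbit: a_t = (7110 + 54400)/2 = 30755 km.
On the circular orbit at r = 54400 km, v_c = √(μ/r) = 1.119 km/s.
Vis-viva on the transfer ellipse at r = 54400 km gives v_t = √[μ(2/r − 1/a_t)] = 0.5380 km/s.
Δv₂ = |v_t − v_c| = |0.5380 − 1.119| = 0.5810 km/s.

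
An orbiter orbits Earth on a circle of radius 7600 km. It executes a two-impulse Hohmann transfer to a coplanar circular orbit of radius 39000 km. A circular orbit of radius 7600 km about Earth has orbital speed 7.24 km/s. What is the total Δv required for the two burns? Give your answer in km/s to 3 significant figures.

From the circular-orbit relation v² = μ/r at r = 7600 km: μ = v²r = (7.24)² × 7600 = 3.98374×10^5 km³/s².
Transfer-ellipse semi-major axis a_t = (r₁ + r₂)/2 = (7600 + 39000)/2 = 23300 km.
Circular speed at r₁: v₁ = √(μ/r₁) = √(3.98374×10^5/7600) = 7.240 km/s.
Transfer-orbit speed at r₁ (v² = μ(2/r − 1/a)): v_p = √[μ(2/r₁ − 1/a_t)] = 9.367 km/s.
First burn Δv₁ = |v_p − v₁| = 2.127 km/s.
Circular speed at r₂: v₂ = √(μ/r₂) = 3.196 km/s.
Transfer-orbit speed at r₂: v_a = √[μ(2/r₂ − 1/a_t)] = 1.825 km/s.
Second burn Δv₂ = |v₂ − v_a| = 1.371 km/s.
Δv = Δv₁ + Δv₂ = 2.127 + 1.371 = 3.498 km/s.

Δv = 3.50 km/s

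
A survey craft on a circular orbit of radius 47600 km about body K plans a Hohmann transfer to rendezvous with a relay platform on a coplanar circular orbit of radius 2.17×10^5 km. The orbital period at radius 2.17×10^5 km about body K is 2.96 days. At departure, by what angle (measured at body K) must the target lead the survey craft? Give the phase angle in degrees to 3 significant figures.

From Kepler's third law T² = 4π²r³/μ at r = 2.17×10^5 km, T = 2.96 days = 2.96 × 86400 s = 2.55744×10^5 s: μ = 4π²r³/T² = 6.16777×10^6 km³/s².
The Hohmann ellipse has a_t = (r₁ + r₂)/2 = 1.323×10^5 km.
The half-period of the transfer ellipse is t = π√(a_t³/μ) = 60873 s.
The target's mean motion on its circular orbit is ω₂ = √(μ/r₂³) = 2.4568×10^-5 rad/s.
Angle swept by the target during transfer: ω₂·t = 1.4955 rad = 85.69°.
The survey craft traverses 180° on the transfer ellipse, so the target must lead by 180° − 85.69° = 94.3°.

φ = 94.3°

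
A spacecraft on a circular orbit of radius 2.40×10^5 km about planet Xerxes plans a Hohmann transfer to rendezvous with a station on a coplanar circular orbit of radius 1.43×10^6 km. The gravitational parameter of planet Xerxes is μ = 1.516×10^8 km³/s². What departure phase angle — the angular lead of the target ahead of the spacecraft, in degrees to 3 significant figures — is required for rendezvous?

Transfer-ellipse semi-major axis a_t = (r₁ + r₂)/2 = (2.400×10^5 + 1.430×10^6)/2 = 8.350×10^5 km.
The half-period of the transfer ellipse is t = π√(a_t³/μ) = 1.947×10^5 s.
Target angular speed ω₂ = √(μ/r₂³) = 7.200×10^-6 rad/s.
Angle swept by the target during transfer: ω₂·t = 1.4018 rad = 80.32°.
Arrival is 180° from departure on the ellipse, so φ = 180° − 80.32° = 99.7°.

φ = 99.7°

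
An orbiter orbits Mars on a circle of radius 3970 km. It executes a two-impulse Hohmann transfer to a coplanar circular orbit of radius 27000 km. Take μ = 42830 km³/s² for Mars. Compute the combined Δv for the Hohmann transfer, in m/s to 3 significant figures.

Δv = 1670 m/s

The Hohmann ellipse has a_t = (r₁ + r₂)/2 = 15485 km.
Circular speed at r₁: v₁ = √(μ/r₁) = √(42830/3970) = 3.2846 km/s.
On the transfer ellipse at r₁, v² = μ(2/r − 1/a) gives v_p = √[μ(2/r₁ − 1/a_t)] = 4.3372 km/s.
First burn Δv₁ = |v_p − v₁| = 1.0526 km/s.
At r₂, v₂ = √(μ/r₂) = 1.25948 km/s.
Transfer-orbit speed at r₂: v_a = √[μ(2/r₂ − 1/a_t)] = 0.637723 km/s.
Second burn Δv₂ = |v₂ − v_a| = 0.62176 km/s.
Δv = Δv₁ + Δv₂ = 1.0526 + 0.62176 = 1.674 km/s.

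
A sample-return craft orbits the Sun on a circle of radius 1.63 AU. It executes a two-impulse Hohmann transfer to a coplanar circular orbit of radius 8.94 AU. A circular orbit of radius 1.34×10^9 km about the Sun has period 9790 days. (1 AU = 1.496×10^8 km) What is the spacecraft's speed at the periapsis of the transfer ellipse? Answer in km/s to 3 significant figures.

v = 30.3 km/s

From Kepler's third law T² = 4π²r³/μ at r = 1.34×10^9 km, T = 9790 days = 9790 × 86400 s = 8.45856×10^8 s: μ = 4π²r³/T² = 1.32764×10^11 km³/s².
In km: r₁ = 1.63 × 1.496×10^8 = 2.43848×10^8 km; r₂ = 8.94 × 1.496×10^8 = 1.337424×10^9 km.
The Hohmann ellipse has a_t = (r₁ + r₂)/2 = 7.90636×10^8 km.
At periapsis, r = 2.43848×10^8 km.
Vis-viva: v = √[μ(2/r − 1/a_t)] = √[1.32764×10^11 × (2/2.43848×10^8 − 1/7.90636×10^8)] = 30.35 km/s.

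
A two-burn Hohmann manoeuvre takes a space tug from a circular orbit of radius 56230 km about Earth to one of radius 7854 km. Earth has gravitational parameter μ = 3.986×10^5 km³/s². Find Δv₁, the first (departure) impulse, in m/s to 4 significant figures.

Δv₁ = 1344 m/s

Transfer-ellipse semi-major axis a_t = (r₁ + r₂)/2 = (56230 + 7854)/2 = 32042 km.
On the circular orbit at r = 56230 km, v_c = √(μ/r) = 2.662 km/s.
Transfer-orbit speed at the same r (vis-viva, a = a_t): v_t = √[μ(2/r − 1/a_t)] = 1.318 km/s.
Δv₁ = |v_t − v_c| = |1.318 − 2.662| = 1.344 km/s.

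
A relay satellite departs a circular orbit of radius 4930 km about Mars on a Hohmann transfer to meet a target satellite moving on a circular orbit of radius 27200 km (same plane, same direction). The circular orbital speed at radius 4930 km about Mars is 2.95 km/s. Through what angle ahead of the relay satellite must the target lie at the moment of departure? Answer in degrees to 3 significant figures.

φ = 98.3°

From the circular-orbit relation v² = μ/r at r = 4930 km: μ = v²r = (2.95)² × 4930 = 42903.3 km³/s².
The Hohmann ellipse has a_t = (r₁ + r₂)/2 = 16065 km.
Transfer time t = π√(a_t³/μ) = 30880 s.
The target's mean motion on its circular orbit is ω₂ = √(μ/r₂³) = 4.617×10^-5 rad/s.
Angle swept by the target during transfer: ω₂·t = 1.426 rad = 81.70°.
The relay satellite traverses 180° on the transfer ellipse, so the target must lead by 180° − 81.70° = 98.3°.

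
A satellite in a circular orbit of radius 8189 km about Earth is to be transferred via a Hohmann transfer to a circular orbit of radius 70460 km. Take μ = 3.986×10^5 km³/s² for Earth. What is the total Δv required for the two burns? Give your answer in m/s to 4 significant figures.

Δv = 3655 m/s

Transfer-ellipse semi-major axis a_t = (r₁ + r₂)/2 = (8189 + 70460)/2 = 39324.5 km.
Circular speed at r₁: v₁ = √(μ/r₁) = √(3.986×10^5/8189) = 6.977 km/s.
Transfer-orbit speed at r₁ (v² = μ(2/r − 1/a)): v_p = √[μ(2/r₁ − 1/a_t)] = 9.339 km/s.
First burn Δv₁ = |v_p − v₁| = 2.362 km/s.
At r₂, v₂ = √(μ/r₂) = 2.378 km/s.
Transfer-orbit speed at r₂: v_a = √[μ(2/r₂ − 1/a_t)] = 1.085 km/s.
Second burn Δv₂ = |v₂ − v_a| = 1.293 km/s.
Δv = Δv₁ + Δv₂ = 2.362 + 1.293 = 3.655 km/s.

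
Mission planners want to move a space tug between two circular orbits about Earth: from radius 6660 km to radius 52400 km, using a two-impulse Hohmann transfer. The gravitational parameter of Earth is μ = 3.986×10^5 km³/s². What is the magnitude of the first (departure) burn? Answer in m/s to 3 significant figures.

The Hohmann ellipse has a_t = (r₁ + r₂)/2 = 29530 km.
On the circular orbit at r = 6660 km, v_c = √(μ/r) = 7.7363 km/s.
Vis-viva on the transfer ellipse at r = 6660 km gives v_t = √[μ(2/r − 1/a_t)] = 10.305 km/s.
Δv₁ = |v_t − v_c| = |10.305 − 7.7363| = 2.569 km/s.

Δv₁ = 2570 m/s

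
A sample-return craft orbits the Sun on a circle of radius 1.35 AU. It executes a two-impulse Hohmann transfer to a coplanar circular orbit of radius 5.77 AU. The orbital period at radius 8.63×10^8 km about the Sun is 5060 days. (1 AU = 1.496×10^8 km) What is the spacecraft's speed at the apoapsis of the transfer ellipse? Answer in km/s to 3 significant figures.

From Kepler's third law T² = 4π²r³/μ at r = 8.63×10^8 km, T = 5060 days = 5060 × 86400 s = 4.37184×10^8 s: μ = 4π²r³/T² = 1.32759×10^11 km³/s².
In km: r₁ = 1.35 × 1.496×10^8 = 2.0196×10^8 km; r₂ = 5.77 × 1.496×10^8 = 8.63192×10^8 km.
The Hohmann ellipse has a_t = (r₁ + r₂)/2 = 5.32576×10^8 km.
The apoapsis of the transfer ellipse is at r = 8.63192×10^8 km.
Applying v² = μ(2/r − 1/a_t): v = 7.637 km/s.

v = 7.64 km/s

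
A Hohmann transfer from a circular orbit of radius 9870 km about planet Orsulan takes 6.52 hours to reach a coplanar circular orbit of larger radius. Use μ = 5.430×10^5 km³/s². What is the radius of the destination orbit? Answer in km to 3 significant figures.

r₂ = 52500 km

Transfer time t = 6.52 hours = 23472 s, and t = π√(a_t³/μ).
So a_t = (μ t²/π²)^(1/3) = (5.430×10^5 × (23472)² / π²)^(1/3) = 31179 km.
Since a_t = (r₁ + r₂)/2, r₂ = 2a_t − r₁ = 2×31179 − 9870 = 52488 km.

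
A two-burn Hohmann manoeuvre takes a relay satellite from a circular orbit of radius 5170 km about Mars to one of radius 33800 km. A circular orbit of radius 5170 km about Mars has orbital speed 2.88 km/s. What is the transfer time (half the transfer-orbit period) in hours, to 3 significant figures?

From the circular-orbit relation v² = μ/r at r = 5170 km: μ = v²r = (2.88)² × 5170 = 42882.0 km³/s².
Transfer-ellipse semi-major axis a_t = (r₁ + r₂)/2 = (5170 + 33800)/2 = 19485 km.
Half the transfer-orbit period gives t = π√(a_t³/μ) = 41260 s.
Converting: 41260 s ÷ 3600 s/hour = 11.5 hours.

t = 11.5 hours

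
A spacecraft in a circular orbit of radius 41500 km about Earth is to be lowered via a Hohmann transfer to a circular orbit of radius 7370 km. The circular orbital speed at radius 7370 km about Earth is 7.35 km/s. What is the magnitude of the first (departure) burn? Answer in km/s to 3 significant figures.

Δv₁ = 1.40 km/s

From the circular-orbit relation v² = μ/r at r = 7370 km: μ = v²r = (7.35)² × 7370 = 3.98146×10^5 km³/s².
The Hohmann ellipse has a_t = (r₁ + r₂)/2 = 24435 km.
On the circular orbit at r = 41500 km, v_c = √(μ/r) = 3.097 km/s.
Transfer-orbit speed at the same r (vis-viva, a = a_t): v_t = √[μ(2/r − 1/a_t)] = 1.701 km/s.
Δv₁ = |v_t − v_c| = |1.701 − 3.097| = 1.396 km/s.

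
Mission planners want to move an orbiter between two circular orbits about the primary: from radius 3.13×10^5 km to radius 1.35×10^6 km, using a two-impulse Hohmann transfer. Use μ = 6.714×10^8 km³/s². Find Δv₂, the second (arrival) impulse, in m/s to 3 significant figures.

Δv₂ = 8620 m/s

Semi-major axis of the transfer orbit: a_t = (3.130×10^5 + 1.350×10^6)/2 = 8.315×10^5 km.
Circular speed at r = 1.350×10^6 km: v_c = √(μ/r) = 22.30097 km/s.
Transfer-orbit speed at the same r (vis-viva, a = a_t): v_t = √[μ(2/r − 1/a_t)] = 13.68248 km/s.
Δv₂ = |v_t − v_c| = |13.68248 − 22.30097| = 8.618 km/s.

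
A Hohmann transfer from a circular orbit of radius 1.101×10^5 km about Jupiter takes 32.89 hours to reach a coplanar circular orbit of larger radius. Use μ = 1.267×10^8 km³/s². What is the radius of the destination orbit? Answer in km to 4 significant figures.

r₂ = 1.019×10^6 km

Transfer time t = 32.89 hours = 1.18404×10^5 s, and t = π√(a_t³/μ).
So a_t = (μ t²/π²)^(1/3) = (1.267×10^8 × (1.18404×10^5)² / π²)^(1/3) = 5.6459×10^5 km.
Since a_t = (r₁ + r₂)/2, r₂ = 2a_t − r₁ = 2×5.6459×10^5 − 1.101×10^5 = 1.01908×10^6 km.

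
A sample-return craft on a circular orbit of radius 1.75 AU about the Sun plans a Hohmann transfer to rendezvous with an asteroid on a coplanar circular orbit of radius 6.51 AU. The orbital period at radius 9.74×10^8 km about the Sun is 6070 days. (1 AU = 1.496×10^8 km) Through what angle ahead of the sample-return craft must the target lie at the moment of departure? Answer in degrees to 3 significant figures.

φ = 89.0°

From Kepler's third law T² = 4π²r³/μ at r = 9.74×10^8 km, T = 6070 days = 6070 × 86400 s = 5.24448×10^8 s: μ = 4π²r³/T² = 1.32627×10^11 km³/s².
In km: r₁ = 1.75 × 1.496×10^8 = 2.618×10^8 km; r₂ = 6.51 × 1.496×10^8 = 9.73896×10^8 km.
The Hohmann ellipse has a_t = (r₁ + r₂)/2 = 6.17848×10^8 km.
Transfer time t = π√(a_t³/μ) = 1.324819×10^8 s.
The target's mean motion on its circular orbit is ω₂ = √(μ/r₂³) = 1.198249×10^-8 rad/s.
Angle swept by the target during transfer: ω₂·t = 1.58746 rad = 90.955°.
Arrival is 180° from departure on the ellipse, so φ = 180° − 90.955° = 89.0°.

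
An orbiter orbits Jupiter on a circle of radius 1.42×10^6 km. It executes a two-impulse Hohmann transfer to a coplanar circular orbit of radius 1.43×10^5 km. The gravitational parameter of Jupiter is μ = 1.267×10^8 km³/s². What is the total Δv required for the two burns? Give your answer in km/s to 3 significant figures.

Semi-major axis of the transfer orbit: a_t = (1.420×10^6 + 1.430×10^5)/2 = 7.815×10^5 km.
At r₁ the circular-orbit speed is v₁ = √(μ/r₁) = 9.4459 km/s.
Transfer-orbit speed at r₁ (vis-viva): v_a = √[μ(2/r₁ − 1/a_t)] = 4.0406 km/s.
First burn Δv₁ = |v_a − v₁| = 5.4053 km/s.
At r₂, v₂ = √(μ/r₂) = 29.766 km/s.
Transfer-orbit speed at r₂: v_p = √[μ(2/r₂ − 1/a_t)] = 40.124 km/s.
Second burn Δv₂ = |v₂ − v_p| = 10.358 km/s.
Total Δv = Δv₁ + Δv₂ = 15.76 km/s.

Δv = 15.8 km/s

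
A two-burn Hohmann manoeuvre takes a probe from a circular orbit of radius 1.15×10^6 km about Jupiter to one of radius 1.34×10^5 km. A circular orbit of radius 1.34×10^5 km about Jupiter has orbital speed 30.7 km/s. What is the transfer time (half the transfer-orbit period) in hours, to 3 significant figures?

From the circular-orbit relation v² = μ/r at r = 1.34×10^5 km: μ = v²r = (30.7)² × 1.34×10^5 = 1.26294×10^8 km³/s².
Semi-major axis of the transfer orbit: a_t = (1.150×10^6 + 1.340×10^5)/2 = 6.420×10^5 km.
Transfer time t = π√(a_t³/μ) = π√((6.420×10^5)³ / 1.26294×10^8) = 1.438×10^5 s.
Converting: 1.438×10^5 s ÷ 3600 s/hour = 39.9 hours.

t = 39.9 hours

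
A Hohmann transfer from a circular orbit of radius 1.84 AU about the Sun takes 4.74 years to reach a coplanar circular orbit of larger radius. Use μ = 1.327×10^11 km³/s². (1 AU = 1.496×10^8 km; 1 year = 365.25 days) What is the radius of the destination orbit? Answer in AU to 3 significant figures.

In km: r₁ = 1.84 × 1.496×10^8 = 2.75264×10^8 km.
Transfer time t = 4.74 years × 365.25 × 86400 s = 1.49583024×10^8 s, and t = π√(a_t³/μ).
So a_t = (μ t²/π²)^(1/3) = (1.327×10^11 × (1.49583024×10^8)² / π²)^(1/3) = 6.7006×10^8 km.
Since a_t = (r₁ + r₂)/2, r₂ = 2a_t − r₁ = 2×6.7006×10^8 − 2.75264×10^8 = 1.064856×10^9 km.
In AU: r₂ = 1.064856×10^9 / 1.496×10^8 = 7.12 AU.

r₂ = 7.12 AU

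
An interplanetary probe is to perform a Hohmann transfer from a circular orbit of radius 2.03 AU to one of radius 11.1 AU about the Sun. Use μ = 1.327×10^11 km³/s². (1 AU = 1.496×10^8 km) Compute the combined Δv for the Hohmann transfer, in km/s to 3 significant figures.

In km: r₁ = 2.03 × 1.496×10^8 = 3.03688×10^8 km; r₂ = 11.1 × 1.496×10^8 = 1.66056×10^9 km.
Semi-major axis of the transfer orbit: a_t = (3.03688×10^8 + 1.66056×10^9)/2 = 9.82124×10^8 km.
At r₁ the circular-orbit speed is v₁ = √(μ/r₁) = 20.9036 km/s.
Transfer-orbit speed at r₁ (vis-viva): v_p = √[μ(2/r₁ − 1/a_t)] = 27.1810 km/s.
First burn Δv₁ = |v_p − v₁| = 6.2774 km/s.
Circular speed at r₂: v₂ = √(μ/r₂) = 8.9394 km/s.
Transfer-orbit speed at r₂: v_a = √[μ(2/r₂ − 1/a_t)] = 4.9709 km/s.
Second burn Δv₂ = |v₂ − v_a| = 3.9685 km/s.
Δv = Δv₁ + Δv₂ = 6.2774 + 3.9685 = 10.25 km/s.

Δv = 10.2 km/s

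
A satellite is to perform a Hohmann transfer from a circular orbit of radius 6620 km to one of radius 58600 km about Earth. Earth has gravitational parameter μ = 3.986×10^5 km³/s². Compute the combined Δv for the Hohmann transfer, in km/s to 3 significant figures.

Δv = 4.08 km/s

The Hohmann ellipse has a_t = (r₁ + r₂)/2 = 32610 km.
At r₁ the circular-orbit speed is v₁ = √(μ/r₁) = 7.7596 km/s.
Transfer-orbit speed at r₁ (vis-viva): v_p = √[μ(2/r₁ − 1/a_t)] = 10.402 km/s.
First burn Δv₁ = |v_p − v₁| = 2.642 km/s.
At r₂, v₂ = √(μ/r₂) = 2.608 km/s.
Transfer-orbit speed at r₂: v_a = √[μ(2/r₂ − 1/a_t)] = 1.175 km/s.
Second burn Δv₂ = |v₂ − v_a| = 1.433 km/s.
Δv = Δv₁ + Δv₂ = 2.642 + 1.433 = 4.075 km/s.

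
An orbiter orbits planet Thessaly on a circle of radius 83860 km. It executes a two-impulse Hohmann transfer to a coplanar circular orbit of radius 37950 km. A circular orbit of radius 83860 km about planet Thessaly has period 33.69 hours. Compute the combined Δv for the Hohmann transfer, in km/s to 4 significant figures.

From Kepler's third law T² = 4π²r³/μ at r = 83860 km, T = 33.69 hours = 33.69 × 3600 s = 1.21284×10^5 s: μ = 4π²r³/T² = 1.58277×10^6 km³/s².
Semi-major axis of the transfer orbit: a_t = (83860 + 37950)/2 = 60905 km.
Circular speed at r₁: v₁ = √(μ/r₁) = √(1.58277×10^6/83860) = 4.3444 km/s.
On the transfer ellipse at r₁, v² = μ(2/r − 1/a) gives v_a = √[μ(2/r₁ − 1/a_t)] = 3.4293 km/s.
First burn Δv₁ = |v_a − v₁| = 0.9151 km/s.
At r₂, v₂ = √(μ/r₂) = 6.458 km/s.
Transfer-orbit speed at r₂: v_p = √[μ(2/r₂ − 1/a_t)] = 7.578 km/s.
Second burn Δv₂ = |v₂ − v_p| = 1.120 km/s.
Total Δv = Δv₁ + Δv₂ = 2.035 km/s.

Δv = 2.035 km/s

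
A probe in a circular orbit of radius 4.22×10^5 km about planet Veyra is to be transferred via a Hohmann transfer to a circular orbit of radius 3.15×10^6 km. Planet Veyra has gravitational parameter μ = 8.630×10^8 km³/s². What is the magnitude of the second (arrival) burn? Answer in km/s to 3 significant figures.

Semi-major axis of the transfer orbit: a_t = (4.220×10^5 + 3.150×10^6)/2 = 1.786×10^6 km.
On the circular orbit at r = 3.150×10^6 km, v_c = √(μ/r) = 16.552 km/s.
Vis-viva on the transfer ellipse at r = 3.150×10^6 km gives v_t = √[μ(2/r − 1/a_t)] = 8.0457 km/s.
Δv₂ = |v_t − v_c| = |8.0457 − 16.552| = 8.506 km/s.

Δv₂ = 8.51 km/s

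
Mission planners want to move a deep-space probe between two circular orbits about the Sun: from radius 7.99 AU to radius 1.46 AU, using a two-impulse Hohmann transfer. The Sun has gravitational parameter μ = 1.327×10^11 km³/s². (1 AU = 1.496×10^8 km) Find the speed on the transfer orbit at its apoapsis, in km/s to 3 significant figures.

In km: r₁ = 7.99 × 1.496×10^8 = 1.195304×10^9 km; r₂ = 1.46 × 1.496×10^8 = 2.18416×10^8 km.
Semi-major axis of the transfer orbit: a_t = (1.195304×10^9 + 2.18416×10^8)/2 = 7.0686×10^8 km.
At apoapsis, r = 1.195304×10^9 km.
From the vis-viva equation, v = √[μ(2/r − 1/a_t)] = 5.857 km/s.

v = 5.86 km/s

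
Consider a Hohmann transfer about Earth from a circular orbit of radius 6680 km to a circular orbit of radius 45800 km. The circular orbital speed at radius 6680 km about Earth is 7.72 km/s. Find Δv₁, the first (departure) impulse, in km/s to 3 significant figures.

From the circular-orbit relation v² = μ/r at r = 6680 km: μ = v²r = (7.72)² × 6680 = 3.98117×10^5 km³/s².
Semi-major axis of the transfer orbit: a_t = (6680 + 45800)/2 = 26240 km.
Circular speed at r = 6680 km: v_c = √(μ/r) = 7.7200 km/s.
Vis-viva on the transfer ellipse at r = 6680 km gives v_t = √[μ(2/r − 1/a_t)] = 10.199 km/s.
Δv₁ = |v_t − v_c| = |10.199 − 7.7200| = 2.479 km/s.

Δv₁ = 2.48 km/s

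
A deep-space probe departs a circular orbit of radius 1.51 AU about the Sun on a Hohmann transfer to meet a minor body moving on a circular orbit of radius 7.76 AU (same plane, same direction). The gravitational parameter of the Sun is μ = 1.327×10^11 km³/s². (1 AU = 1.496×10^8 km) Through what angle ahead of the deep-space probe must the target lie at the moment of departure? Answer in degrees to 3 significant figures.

In km: r₁ = 1.51 × 1.496×10^8 = 2.25896×10^8 km; r₂ = 7.76 × 1.496×10^8 = 1.160896×10^9 km.
Semi-major axis of the transfer orbit: a_t = (2.25896×10^8 + 1.160896×10^9)/2 = 6.93396×10^8 km.
Transfer time t = π√(a_t³/μ) = 1.57466×10^8 s.
The target's mean motion on its circular orbit is ω₂ = √(μ/r₂³) = 9.20970×10^-9 rad/s.
Angle swept by the target during transfer: ω₂·t = 1.4502 rad = 83.09°.
Arrival is 180° from departure on the ellipse, so φ = 180° − 83.09° = 96.9°.

φ = 96.9°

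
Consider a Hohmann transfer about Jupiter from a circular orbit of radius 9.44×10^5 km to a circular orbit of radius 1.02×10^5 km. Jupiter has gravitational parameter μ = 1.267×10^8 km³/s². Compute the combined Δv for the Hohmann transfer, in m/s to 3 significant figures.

Transfer-ellipse semi-major axis a_t = (r₁ + r₂)/2 = (9.440×10^5 + 1.020×10^5)/2 = 5.230×10^5 km.
Circular speed at r₁: v₁ = √(μ/r₁) = √(1.267×10^8/9.440×10^5) = 11.585 km/s.
On the transfer ellipse at r₁, v² = μ(2/r − 1/a) gives v_a = √[μ(2/r₁ − 1/a_t)] = 5.1162 km/s.
First burn Δv₁ = |v_a − v₁| = 6.469 km/s.
At r₂, v₂ = √(μ/r₂) = 35.24 km/s.
Transfer-orbit speed at r₂: v_p = √[μ(2/r₂ − 1/a_t)] = 47.35 km/s.
Second burn Δv₂ = |v₂ − v_p| = 12.11 km/s.
Δv = Δv₁ + Δv₂ = 6.469 + 12.11 = 18.58 km/s.

Δv = 18600 m/s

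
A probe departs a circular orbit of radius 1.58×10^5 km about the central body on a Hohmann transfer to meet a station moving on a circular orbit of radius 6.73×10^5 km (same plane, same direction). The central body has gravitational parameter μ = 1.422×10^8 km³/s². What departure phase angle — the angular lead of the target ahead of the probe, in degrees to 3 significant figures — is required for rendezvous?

Transfer-ellipse semi-major axis a_t = (r₁ + r₂)/2 = (1.580×10^5 + 6.730×10^5)/2 = 4.155×10^5 km.
Transfer time t = π√(a_t³/μ) = 70560 s.
Target angular speed ω₂ = √(μ/r₂³) = 2.160×10^-5 rad/s.
Angle swept by the target during transfer: ω₂·t = 1.524 rad = 87.32°.
Arrival is 180° from departure on the ellipse, so φ = 180° − 87.32° = 92.7°.

φ = 92.7°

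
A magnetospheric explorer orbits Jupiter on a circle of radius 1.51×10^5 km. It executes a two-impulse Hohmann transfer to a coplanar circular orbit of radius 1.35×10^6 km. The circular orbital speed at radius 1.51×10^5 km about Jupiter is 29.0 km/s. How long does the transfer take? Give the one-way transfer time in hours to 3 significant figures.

From the circular-orbit relation v² = μ/r at r = 1.51×10^5 km: μ = v²r = (29.0)² × 1.51×10^5 = 1.26991×10^8 km³/s².
The Hohmann ellipse has a_t = (r₁ + r₂)/2 = 7.505×10^5 km.
Half the transfer-orbit period gives t = π√(a_t³/μ) = 1.8125×10^5 s.
Converting: 1.8125×10^5 s ÷ 3600 s/hour = 50.3 hours.

t = 50.3 hours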